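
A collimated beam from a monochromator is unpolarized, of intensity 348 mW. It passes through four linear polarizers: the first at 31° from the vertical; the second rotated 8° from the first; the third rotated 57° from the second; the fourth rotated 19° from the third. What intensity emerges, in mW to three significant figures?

I ≈ 45.2 mW

Unpolarized light through the first polarizer → I₁ = 348 mW/2 = 174 mW, polarized at 31°.
I₂ = I₁ · cos²(8°) = 174 · 0.9806 = 170.6 mW.
I₃ = I₂ · cos²(57°) = 170.6 · 0.2966 = 50.61 mW.
I₄ = I₃ · cos²(19°) = 50.61 · 0.894 = 45.25 mW.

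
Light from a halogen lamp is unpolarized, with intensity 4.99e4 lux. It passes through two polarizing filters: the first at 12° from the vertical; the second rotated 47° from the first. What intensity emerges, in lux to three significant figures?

Unpolarized light through the first polarizer → I₁ = 4.99e4 lux/2 = 2.495e+04 lux, polarized at 12°.
I₂ = I₁ · cos²(47°) = 2.495e+04 · 0.4651 = 1.16e+04 lux.

I ≈ 1.16e4 lux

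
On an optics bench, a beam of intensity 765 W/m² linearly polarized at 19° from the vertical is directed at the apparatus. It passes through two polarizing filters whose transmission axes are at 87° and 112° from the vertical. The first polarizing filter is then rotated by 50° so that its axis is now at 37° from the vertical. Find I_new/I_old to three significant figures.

Before rotation:
I₁ = I₀ cos²(87° − 19°) = I₀ cos²(68°) = 0.1403 I₀.
I₂ = I₁ cos²(112° − 87°) = 0.1403 I₀ · cos²(25°) = 0.1153 I₀.
After rotation:
I₁ = I₀ cos²(37° − 19°) = I₀ cos²(18°) = 0.9045 I₀.
I₂ = I₁ cos²(112° − 37°) = 0.9045 I₀ · cos²(75°) = 0.06059 I₀.
Ratio = 0.06059 / 0.1153 = 0.5257.

I_new/I_old ≈ 0.526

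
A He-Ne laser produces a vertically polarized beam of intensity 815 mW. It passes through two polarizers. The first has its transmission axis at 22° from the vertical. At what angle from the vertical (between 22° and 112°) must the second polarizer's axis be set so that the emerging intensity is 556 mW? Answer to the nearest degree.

I₁ = I₀ cos²(22° − 0°) = I₀ cos²(22°) = 0.8597 I₀.
Target fraction: 556 / 815 mW = 0.6822 of I₀.
Need I₂/I₀ = 0.6822, so cos²(θ − 22°) = 0.6822 / 0.8597 = 0.7936.
θ − 22° = arccos(√0.7936) = 27.0°, giving θ ≈ 22 + 27.0 = 49.0°.

θ ≈ 49°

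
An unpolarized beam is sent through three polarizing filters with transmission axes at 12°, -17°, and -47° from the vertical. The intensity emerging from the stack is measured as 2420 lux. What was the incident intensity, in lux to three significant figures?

Unpolarized light through the first polarizer → I₁ = ½ I₀, now polarized at 12°.
I₂ = I₁ cos²(-17° − 12°) = 0.5 I₀ · cos²(29°) = 0.3825 I₀.
I₃ = I₂ cos²(-47° + 17°) = 0.3825 I₀ · cos²(30°) = 0.2869 I₀.
So 2420 lux = 0.2869 I₀, giving I₀ = 2420/0.2869 = 8436 lux.

I₀ ≈ 8440 lux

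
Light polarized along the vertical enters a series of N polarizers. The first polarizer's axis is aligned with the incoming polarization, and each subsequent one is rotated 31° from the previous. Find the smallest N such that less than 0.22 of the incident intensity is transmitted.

N = 6

First polarizer is aligned with the polarization: full transmission.
Each further stage multiplies by cos²(31°) = 0.7347.
After N polarizers: T = 0.7347^(N−1). Require T < 0.22 ⇒ N−1 > ln(0.22)/ln(0.7347) = 4.91, so N−1 ≥ 5 and N = 6.
Check: N=6 gives T = 0.2141 < 0.22; N=5 gives T = 0.2914.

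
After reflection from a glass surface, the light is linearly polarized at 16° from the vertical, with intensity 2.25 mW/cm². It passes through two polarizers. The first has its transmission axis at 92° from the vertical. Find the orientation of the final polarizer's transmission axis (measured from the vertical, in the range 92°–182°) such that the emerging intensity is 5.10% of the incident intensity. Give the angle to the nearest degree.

θ ≈ 113°

By Malus's law, I₁ = I₀ cos²(92° − 16°) = I₀ cos²(76°) = 0.05853 I₀.
Need I₂/I₀ = 0.051, so cos²(θ − 92°) = 0.051 / 0.05853 = 0.8714.
θ − 92° = arccos(√0.8714) = 21.0°, giving θ ≈ 92 + 21.0 = 113.0°.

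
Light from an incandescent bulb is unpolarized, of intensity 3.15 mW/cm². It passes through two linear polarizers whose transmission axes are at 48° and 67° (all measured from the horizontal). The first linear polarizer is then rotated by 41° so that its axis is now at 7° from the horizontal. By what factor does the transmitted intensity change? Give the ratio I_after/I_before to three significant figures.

Before rotation:
Unpolarized light through the first polarizer → I₁ = ½ I₀, now polarized at 48°.
I₂ = I₁ cos²(67° − 48°) = 0.5 I₀ · cos²(19°) = 0.447 I₀.
After rotation:
Unpolarized light through the first polarizer → I₁ = ½ I₀, now polarized at 7°.
I₂ = I₁ cos²(67° − 7°) = 0.5 I₀ · cos²(60°) = 0.125 I₀.
Ratio = 0.125 / 0.447 = 0.2796.

I_new/I_old ≈ 0.280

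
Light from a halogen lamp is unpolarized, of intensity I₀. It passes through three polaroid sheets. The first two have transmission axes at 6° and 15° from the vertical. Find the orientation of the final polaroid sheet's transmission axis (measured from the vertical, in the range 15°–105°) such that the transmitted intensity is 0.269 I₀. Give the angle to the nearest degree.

Unpolarized light through the first polarizer → I₁ = ½ I₀, now polarized at 6°.
I₂ = I₁ cos²(15° − 6°) = 0.5 I₀ · cos²(9°) = 0.4878 I₀.
Need I₃/I₀ = 0.269, so cos²(θ − 15°) = 0.269 / 0.4878 = 0.5515.
θ − 15° = arccos(√0.5515) = 42.0°, giving θ ≈ 15 + 42.0 = 57.0°.

θ ≈ 57°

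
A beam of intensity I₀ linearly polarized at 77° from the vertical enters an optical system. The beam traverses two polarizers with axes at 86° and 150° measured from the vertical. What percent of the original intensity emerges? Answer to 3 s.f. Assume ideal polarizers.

I₁ = I₀ cos²(86° − 77°) = I₀ cos²(9°) = 0.9755 I₀.
I₂ = I₁ cos²(150° − 86°) = 0.9755 I₀ · cos²(64°) = 0.1875 I₀.
That is 18.75% of the incident intensity.

≈ 18.7%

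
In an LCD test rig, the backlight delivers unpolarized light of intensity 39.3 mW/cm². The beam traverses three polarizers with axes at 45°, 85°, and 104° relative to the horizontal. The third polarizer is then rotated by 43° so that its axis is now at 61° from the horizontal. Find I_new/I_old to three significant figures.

Before rotation:
Unpolarized light through the first polarizer → I₁ = ½ I₀, now polarized at 45°.
I₂ = I₁ cos²(85° − 45°) = 0.5 I₀ · cos²(40°) = 0.2934 I₀.
I₃ = I₂ cos²(104° − 85°) = 0.2934 I₀ · cos²(19°) = 0.2623 I₀.
After rotation:
Unpolarized light through the first polarizer → I₁ = ½ I₀, now polarized at 45°.
I₂ = I₁ cos²(85° − 45°) = 0.5 I₀ · cos²(40°) = 0.2934 I₀.
I₃ = I₂ cos²(61° − 85°) = 0.2934 I₀ · cos²(24°) = 0.2449 I₀.
Ratio = 0.2449 / 0.2623 = 0.9335.

I_new/I_old ≈ 0.934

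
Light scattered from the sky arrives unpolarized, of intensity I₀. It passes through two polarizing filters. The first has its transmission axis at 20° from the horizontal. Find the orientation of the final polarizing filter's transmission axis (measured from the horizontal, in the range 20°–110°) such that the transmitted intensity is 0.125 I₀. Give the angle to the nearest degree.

Unpolarized light through the first polarizer → I₁ = ½ I₀, now polarized at 20°.
Need I₂/I₀ = 0.125, so cos²(θ − 20°) = 0.125 / 0.5 = 0.25.
θ − 20° = arccos(√0.25) = 60.0°, giving θ ≈ 20 + 60.0 = 80.0°.

θ ≈ 80°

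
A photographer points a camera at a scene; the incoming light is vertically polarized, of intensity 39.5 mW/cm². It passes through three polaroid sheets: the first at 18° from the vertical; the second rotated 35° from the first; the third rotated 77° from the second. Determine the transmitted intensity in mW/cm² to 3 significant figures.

By Malus's law, I₁ = 39.5 mW/cm² · cos²(18°) = 35.73 mW/cm².
I₂ = I₁ · cos²(35°) = 35.73 · 0.671 = 23.97 mW/cm².
I₃ = I₂ · cos²(77°) = 23.97 · 0.0506 = 1.213 mW/cm².

I ≈ 1.21 mW/cm²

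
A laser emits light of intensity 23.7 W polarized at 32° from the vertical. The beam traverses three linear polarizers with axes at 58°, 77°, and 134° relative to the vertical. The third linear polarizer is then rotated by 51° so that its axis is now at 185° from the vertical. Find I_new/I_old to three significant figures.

I_new/I_old ≈ 0.322

Before rotation:
I₁ = I₀ cos²(58° − 32°) = I₀ cos²(26°) = 0.8078 I₀.
I₂ = I₁ cos²(77° − 58°) = 0.8078 I₀ · cos²(19°) = 0.7222 I₀.
I₃ = I₂ cos²(134° − 77°) = 0.7222 I₀ · cos²(57°) = 0.2142 I₀.
After rotation:
I₁ = I₀ cos²(58° − 32°) = I₀ cos²(26°) = 0.8078 I₀.
I₂ = I₁ cos²(77° − 58°) = 0.8078 I₀ · cos²(19°) = 0.7222 I₀.
Angle between axes 2 and 3: 72°. I₃ = 0.7222 I₀ · cos²(72°) = 0.06896 I₀.
Ratio = 0.06896 / 0.2142 = 0.3219.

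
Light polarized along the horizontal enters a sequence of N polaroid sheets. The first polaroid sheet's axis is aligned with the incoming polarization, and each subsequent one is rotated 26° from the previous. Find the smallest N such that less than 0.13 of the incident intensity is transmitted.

N = 11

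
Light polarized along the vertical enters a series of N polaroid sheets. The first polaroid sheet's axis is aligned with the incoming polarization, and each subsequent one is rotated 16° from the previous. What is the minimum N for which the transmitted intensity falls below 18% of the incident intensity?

First polarizer is aligned with the polarization: full transmission.
Each further stage multiplies by cos²(16°) = 0.924.
After N polarizers: T = 0.924^(N−1). Require T < 0.18 ⇒ N−1 > ln(0.18)/ln(0.924) = 21.70, so N−1 ≥ 22 and N = 23.
Check: N=23 gives T = 0.1758 < 0.18; N=22 gives T = 0.1903.

N = 23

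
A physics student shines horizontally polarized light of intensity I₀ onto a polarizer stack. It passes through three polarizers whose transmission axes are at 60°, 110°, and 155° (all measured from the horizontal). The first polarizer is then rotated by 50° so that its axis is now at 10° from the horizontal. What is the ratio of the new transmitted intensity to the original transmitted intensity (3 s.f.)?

I_new/I_old ≈ 0.283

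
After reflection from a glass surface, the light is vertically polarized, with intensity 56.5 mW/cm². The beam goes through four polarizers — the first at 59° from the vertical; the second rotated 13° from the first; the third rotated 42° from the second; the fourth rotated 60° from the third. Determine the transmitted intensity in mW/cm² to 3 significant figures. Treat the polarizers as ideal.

I ≈ 1.96 mW/cm²

I₁ = 56.5 mW/cm² · cos²(59°) = 14.99 mW/cm².
I₂ = I₁ · cos²(13°) = 14.99 · 0.9494 = 14.23 mW/cm².
I₃ = I₂ · cos²(42°) = 14.23 · 0.5523 = 7.858 mW/cm².
I₄ = I₃ · cos²(60°) = 7.858 · 0.25 = 1.965 mW/cm².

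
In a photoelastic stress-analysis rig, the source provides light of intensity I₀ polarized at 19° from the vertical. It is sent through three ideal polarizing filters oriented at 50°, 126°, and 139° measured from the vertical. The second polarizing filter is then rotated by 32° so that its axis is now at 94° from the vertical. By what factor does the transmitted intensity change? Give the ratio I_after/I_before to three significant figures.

I_new/I_old ≈ 4.66

Before rotation:
I₁ = I₀ cos²(50° − 19°) = I₀ cos²(31°) = 0.7347 I₀.
I₂ = I₁ cos²(126° − 50°) = 0.7347 I₀ · cos²(76°) = 0.043 I₀.
I₃ = I₂ cos²(139° − 126°) = 0.043 I₀ · cos²(13°) = 0.04083 I₀.
After rotation:
I₁ = I₀ cos²(50° − 19°) = I₀ cos²(31°) = 0.7347 I₀.
I₂ = I₁ cos²(94° − 50°) = 0.7347 I₀ · cos²(44°) = 0.3802 I₀.
I₃ = I₂ cos²(139° − 94°) = 0.3802 I₀ · cos²(45°) = 0.1901 I₀.
Ratio = 0.1901 / 0.04083 = 4.656.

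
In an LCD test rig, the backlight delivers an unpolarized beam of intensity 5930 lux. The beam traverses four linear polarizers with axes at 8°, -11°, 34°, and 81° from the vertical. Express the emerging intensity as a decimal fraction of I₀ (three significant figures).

Unpolarized light through the first polarizer → I₁ = 5930 lux/2 = 2965 lux, polarized at 8°.
I₂ = I₁ · cos²(19°) = 2965 · 0.894 = 2651 lux.
I₃ = I₂ · cos²(45°) = 2651 · 0.5 = 1325 lux.
I₄ = I₃ · cos²(47°) = 1325 · 0.4651 = 616.5 lux.
Transmitted fraction = 0.104.

I/I₀ ≈ 0.104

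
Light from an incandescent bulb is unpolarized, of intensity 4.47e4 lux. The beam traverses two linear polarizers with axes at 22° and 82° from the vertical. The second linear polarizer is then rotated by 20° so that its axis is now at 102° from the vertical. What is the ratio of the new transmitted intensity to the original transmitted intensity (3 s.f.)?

Before rotation:
Unpolarized light through the first polarizer → I₁ = ½ I₀, now polarized at 22°.
I₂ = I₁ cos²(82° − 22°) = 0.5 I₀ · cos²(60°) = 0.125 I₀.
After rotation:
Unpolarized light through the first polarizer → I₁ = ½ I₀, now polarized at 22°.
I₂ = I₁ cos²(102° − 22°) = 0.5 I₀ · cos²(80°) = 0.01508 I₀.
Ratio = 0.01508 / 0.125 = 0.1206.

I_new/I_old ≈ 0.121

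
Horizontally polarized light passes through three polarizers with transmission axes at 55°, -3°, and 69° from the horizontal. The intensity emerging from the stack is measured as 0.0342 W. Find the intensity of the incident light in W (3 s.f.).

I₁ = I₀ cos²(55° − 0°) = I₀ cos²(55°) = 0.329 I₀.
I₂ = I₁ cos²(-3° − 55°) = 0.329 I₀ · cos²(58°) = 0.09239 I₀.
I₃ = I₂ cos²(69° + 3°) = 0.09239 I₀ · cos²(72°) = 0.008822 I₀.
So 0.0342 W = 0.008822 I₀, giving I₀ = 0.0342/0.008822 = 3.877 W.

I₀ ≈ 3.88 W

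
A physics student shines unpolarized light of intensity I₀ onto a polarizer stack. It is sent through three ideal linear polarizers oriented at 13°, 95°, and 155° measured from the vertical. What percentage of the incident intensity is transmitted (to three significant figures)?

≈ 0.242%

Unpolarized light through the first polarizer → I₁ = ½ I₀, now polarized at 13°.
I₂ = I₁ cos²(95° − 13°) = 0.5 I₀ · cos²(82°) = 0.009685 I₀.
I₃ = I₂ cos²(155° − 95°) = 0.009685 I₀ · cos²(60°) = 0.002421 I₀.
That is 0.2421% of the incident intensity.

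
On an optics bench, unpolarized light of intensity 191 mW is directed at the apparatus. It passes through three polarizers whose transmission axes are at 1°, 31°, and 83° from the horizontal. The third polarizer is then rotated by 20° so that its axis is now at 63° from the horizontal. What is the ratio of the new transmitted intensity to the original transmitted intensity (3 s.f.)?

Before rotation:
Unpolarized light through the first polarizer → I₁ = ½ I₀, now polarized at 1°.
I₂ = I₁ cos²(31° − 1°) = 0.5 I₀ · cos²(30°) = 0.375 I₀.
I₃ = I₂ cos²(83° − 31°) = 0.375 I₀ · cos²(52°) = 0.1421 I₀.
After rotation:
Unpolarized light through the first polarizer → I₁ = ½ I₀, now polarized at 1°.
I₂ = I₁ cos²(31° − 1°) = 0.5 I₀ · cos²(30°) = 0.375 I₀.
I₃ = I₂ cos²(63° − 31°) = 0.375 I₀ · cos²(32°) = 0.2697 I₀.
Ratio = 0.2697 / 0.1421 = 1.897.

I_new/I_old ≈ 1.90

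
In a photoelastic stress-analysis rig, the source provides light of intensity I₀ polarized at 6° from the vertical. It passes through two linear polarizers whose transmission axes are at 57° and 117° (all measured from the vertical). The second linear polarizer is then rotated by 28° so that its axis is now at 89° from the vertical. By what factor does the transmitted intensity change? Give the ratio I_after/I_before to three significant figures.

I_new/I_old ≈ 2.88

Before rotation:
By Malus's law, I₁ = I₀ cos²(57° − 6°) = I₀ cos²(51°) = 0.396 I₀.
I₂ = I₁ cos²(117° − 57°) = 0.396 I₀ · cos²(60°) = 0.09901 I₀.
After rotation:
I₁ = I₀ cos²(57° − 6°) = I₀ cos²(51°) = 0.396 I₀.
I₂ = I₁ cos²(89° − 57°) = 0.396 I₀ · cos²(32°) = 0.2848 I₀.
Ratio = 0.2848 / 0.09901 = 2.877.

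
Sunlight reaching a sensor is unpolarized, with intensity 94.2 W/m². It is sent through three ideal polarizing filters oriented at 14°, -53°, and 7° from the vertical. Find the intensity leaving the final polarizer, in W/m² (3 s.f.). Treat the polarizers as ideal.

I ≈ 1.80 W/m²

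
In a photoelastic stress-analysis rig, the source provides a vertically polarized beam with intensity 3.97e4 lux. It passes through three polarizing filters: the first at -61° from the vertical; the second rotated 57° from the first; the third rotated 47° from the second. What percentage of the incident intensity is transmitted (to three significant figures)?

I₁ = 3.97e4 lux · cos²(61°) = 9331 lux.
I₂ = I₁ · cos²(57°) = 9331 · 0.2966 = 2768 lux.
I₃ = I₂ · cos²(47°) = 2768 · 0.4651 = 1287 lux.
That is 3.243% of the incident intensity.

≈ 3.24%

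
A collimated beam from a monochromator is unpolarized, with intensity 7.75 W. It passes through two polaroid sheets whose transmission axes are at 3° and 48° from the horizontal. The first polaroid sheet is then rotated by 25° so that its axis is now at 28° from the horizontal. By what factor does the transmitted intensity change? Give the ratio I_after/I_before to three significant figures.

Before rotation:
Unpolarized light through the first polarizer → I₁ = ½ I₀, now polarized at 3°.
I₂ = I₁ cos²(48° − 3°) = 0.5 I₀ · cos²(45°) = 0.25 I₀.
After rotation:
Unpolarized light through the first polarizer → I₁ = ½ I₀, now polarized at 28°.
I₂ = I₁ cos²(48° − 28°) = 0.5 I₀ · cos²(20°) = 0.4415 I₀.
Ratio = 0.4415 / 0.25 = 1.766.

I_new/I_old ≈ 1.77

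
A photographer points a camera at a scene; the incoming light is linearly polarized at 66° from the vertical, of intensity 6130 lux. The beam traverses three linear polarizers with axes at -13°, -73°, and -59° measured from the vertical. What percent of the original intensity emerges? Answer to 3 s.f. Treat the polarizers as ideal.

≈ 0.857%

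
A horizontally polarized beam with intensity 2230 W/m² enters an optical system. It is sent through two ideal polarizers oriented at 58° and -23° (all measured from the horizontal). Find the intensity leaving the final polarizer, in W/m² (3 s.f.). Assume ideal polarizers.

I₁ = 2230 W/m² · cos²(58°) = 626.2 W/m².
I₂ = I₁ · cos²(81°) = 626.2 · 0.02447 = 15.32 W/m².

I ≈ 15.3 W/m²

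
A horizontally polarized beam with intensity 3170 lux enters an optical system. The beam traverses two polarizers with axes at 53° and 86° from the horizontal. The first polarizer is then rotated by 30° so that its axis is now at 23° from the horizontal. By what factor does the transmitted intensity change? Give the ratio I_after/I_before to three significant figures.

Before rotation:
By Malus's law, I₁ = I₀ cos²(53° − 0°) = I₀ cos²(53°) = 0.3622 I₀.
I₂ = I₁ cos²(86° − 53°) = 0.3622 I₀ · cos²(33°) = 0.2547 I₀.
After rotation:
I₁ = I₀ cos²(23° − 0°) = I₀ cos²(23°) = 0.8473 I₀.
I₂ = I₁ cos²(86° − 23°) = 0.8473 I₀ · cos²(63°) = 0.1746 I₀.
Ratio = 0.1746 / 0.2547 = 0.6855.

I_new/I_old ≈ 0.686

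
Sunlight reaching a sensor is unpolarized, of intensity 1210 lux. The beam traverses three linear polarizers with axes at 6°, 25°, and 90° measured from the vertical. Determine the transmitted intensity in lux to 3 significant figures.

I ≈ 96.6 lux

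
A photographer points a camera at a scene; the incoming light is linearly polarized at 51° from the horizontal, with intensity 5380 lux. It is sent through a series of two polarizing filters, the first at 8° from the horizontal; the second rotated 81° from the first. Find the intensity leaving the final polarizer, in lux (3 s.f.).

I ≈ 70.4 lux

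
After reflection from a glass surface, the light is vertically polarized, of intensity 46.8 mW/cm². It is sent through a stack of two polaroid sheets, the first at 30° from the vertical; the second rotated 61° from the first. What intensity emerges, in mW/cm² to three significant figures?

I ≈ 8.25 mW/cm²

I₁ = 46.8 mW/cm² · cos²(30°) = 35.1 mW/cm².
I₂ = I₁ · cos²(61°) = 35.1 · 0.235 = 8.25 mW/cm².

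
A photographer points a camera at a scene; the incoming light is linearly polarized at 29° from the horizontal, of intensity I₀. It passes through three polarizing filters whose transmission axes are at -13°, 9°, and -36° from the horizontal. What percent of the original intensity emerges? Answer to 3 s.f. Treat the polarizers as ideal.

≈ 23.7%

By Malus's law, I₁ = I₀ cos²(-13° − 29°) = I₀ cos²(42°) = 0.5523 I₀.
I₂ = I₁ cos²(9° + 13°) = 0.5523 I₀ · cos²(22°) = 0.4748 I₀.
I₃ = I₂ cos²(-36° − 9°) = 0.4748 I₀ · cos²(45°) = 0.2374 I₀.
That is 23.74% of the incident intensity.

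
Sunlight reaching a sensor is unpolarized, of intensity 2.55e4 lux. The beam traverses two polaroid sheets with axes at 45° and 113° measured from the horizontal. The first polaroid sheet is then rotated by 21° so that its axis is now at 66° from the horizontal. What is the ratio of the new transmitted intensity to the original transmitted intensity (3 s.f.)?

Before rotation:
Unpolarized light through the first polarizer → I₁ = ½ I₀, now polarized at 45°.
I₂ = I₁ cos²(113° − 45°) = 0.5 I₀ · cos²(68°) = 0.07017 I₀.
After rotation:
Unpolarized light through the first polarizer → I₁ = ½ I₀, now polarized at 66°.
I₂ = I₁ cos²(113° − 66°) = 0.5 I₀ · cos²(47°) = 0.2326 I₀.
Ratio = 0.2326 / 0.07017 = 3.314.

I_new/I_old ≈ 3.31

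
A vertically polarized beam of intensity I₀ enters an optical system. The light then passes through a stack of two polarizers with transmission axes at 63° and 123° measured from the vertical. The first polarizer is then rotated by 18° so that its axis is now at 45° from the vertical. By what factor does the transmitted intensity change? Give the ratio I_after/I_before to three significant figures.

I_new/I_old ≈ 0.419

Before rotation:
I₁ = I₀ cos²(63° − 0°) = I₀ cos²(63°) = 0.2061 I₀.
I₂ = I₁ cos²(123° − 63°) = 0.2061 I₀ · cos²(60°) = 0.05153 I₀.
After rotation:
I₁ = I₀ cos²(45° − 0°) = I₀ cos²(45°) = 0.5 I₀.
I₂ = I₁ cos²(123° − 45°) = 0.5 I₀ · cos²(78°) = 0.02161 I₀.
Ratio = 0.02161 / 0.05153 = 0.4195.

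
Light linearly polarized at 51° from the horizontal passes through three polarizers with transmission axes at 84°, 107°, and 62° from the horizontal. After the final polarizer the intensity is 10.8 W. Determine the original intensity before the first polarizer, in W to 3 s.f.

I₀ ≈ 36.2 W

I₁ = I₀ cos²(84° − 51°) = I₀ cos²(33°) = 0.7034 I₀.
I₂ = I₁ cos²(107° − 84°) = 0.7034 I₀ · cos²(23°) = 0.596 I₀.
I₃ = I₂ cos²(62° − 107°) = 0.596 I₀ · cos²(45°) = 0.298 I₀.
So 10.8 W = 0.298 I₀, giving I₀ = 10.8/0.298 = 36.24 W.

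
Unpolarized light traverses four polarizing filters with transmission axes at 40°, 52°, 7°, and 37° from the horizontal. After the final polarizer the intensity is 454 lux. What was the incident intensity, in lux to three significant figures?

I₀ ≈ 2530 lux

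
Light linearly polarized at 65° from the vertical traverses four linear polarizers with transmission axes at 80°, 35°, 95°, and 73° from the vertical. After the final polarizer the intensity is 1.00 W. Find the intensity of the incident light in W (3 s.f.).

I₀ ≈ 9.97 W

By Malus's law, I₁ = I₀ cos²(80° − 65°) = I₀ cos²(15°) = 0.933 I₀.
I₂ = I₁ cos²(35° − 80°) = 0.933 I₀ · cos²(45°) = 0.4665 I₀.
I₃ = I₂ cos²(95° − 35°) = 0.4665 I₀ · cos²(60°) = 0.1166 I₀.
I₄ = I₃ cos²(73° − 95°) = 0.1166 I₀ · cos²(22°) = 0.1003 I₀.
So 1.00 W = 0.1003 I₀, giving I₀ = 1.00/0.1003 = 9.974 W.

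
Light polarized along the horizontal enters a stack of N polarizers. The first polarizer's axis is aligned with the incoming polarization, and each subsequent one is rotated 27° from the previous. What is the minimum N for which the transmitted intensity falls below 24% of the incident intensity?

First polarizer is aligned with the polarization: full transmission.
Each further stage multiplies by cos²(27°) = 0.7939.
After N polarizers: T = 0.7939^(N−1). Require T < 0.24 ⇒ N−1 > ln(0.24)/ln(0.7939) = 6.18, so N−1 ≥ 7 and N = 8.
Check: N=8 gives T = 0.1988 < 0.24; N=7 gives T = 0.2504.

N = 8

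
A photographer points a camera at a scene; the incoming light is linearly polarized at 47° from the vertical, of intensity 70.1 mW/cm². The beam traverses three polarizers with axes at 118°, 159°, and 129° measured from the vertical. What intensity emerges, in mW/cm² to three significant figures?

I ≈ 3.17 mW/cm²

I₁ = 70.1 mW/cm² · cos²(71°) = 7.43 mW/cm².
I₂ = I₁ · cos²(41°) = 7.43 · 0.5696 = 4.232 mW/cm².
I₃ = I₂ · cos²(30°) = 4.232 · 0.75 = 3.174 mW/cm².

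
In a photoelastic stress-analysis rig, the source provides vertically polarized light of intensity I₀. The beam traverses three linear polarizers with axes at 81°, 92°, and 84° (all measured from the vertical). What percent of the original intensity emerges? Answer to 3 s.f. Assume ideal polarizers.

≈ 2.31%

I₁ = I₀ cos²(81° − 0°) = I₀ cos²(81°) = 0.02447 I₀.
I₂ = I₁ cos²(92° − 81°) = 0.02447 I₀ · cos²(11°) = 0.02358 I₀.
I₃ = I₂ cos²(84° − 92°) = 0.02358 I₀ · cos²(8°) = 0.02312 I₀.
That is 2.312% of the incident intensity.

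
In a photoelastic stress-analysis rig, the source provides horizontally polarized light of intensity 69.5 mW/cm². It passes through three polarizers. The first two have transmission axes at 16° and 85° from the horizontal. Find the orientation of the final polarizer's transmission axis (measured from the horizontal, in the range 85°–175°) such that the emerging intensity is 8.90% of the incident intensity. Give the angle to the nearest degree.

θ ≈ 115°

I₁ = I₀ cos²(16° − 0°) = I₀ cos²(16°) = 0.924 I₀.
I₂ = I₁ cos²(85° − 16°) = 0.924 I₀ · cos²(69°) = 0.1187 I₀.
Need I₃/I₀ = 0.089, so cos²(θ − 85°) = 0.089 / 0.1187 = 0.75.
θ − 85° = arccos(√0.75) = 30.0°, giving θ ≈ 85 + 30.0 = 115.0°.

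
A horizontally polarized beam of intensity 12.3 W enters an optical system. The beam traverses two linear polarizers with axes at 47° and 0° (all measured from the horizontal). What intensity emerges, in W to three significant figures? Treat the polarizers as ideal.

I ≈ 2.66 W

I₁ = 12.3 W · cos²(47°) = 5.721 W.
I₂ = I₁ · cos²(47°) = 5.721 · 0.4651 = 2.661 W.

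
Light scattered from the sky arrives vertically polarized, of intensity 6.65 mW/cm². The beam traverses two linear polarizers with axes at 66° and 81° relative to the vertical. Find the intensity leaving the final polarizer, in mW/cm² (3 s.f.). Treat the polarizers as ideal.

I ≈ 1.03 mW/cm²

I₁ = 6.65 mW/cm² · cos²(66°) = 1.1 mW/cm².
I₂ = I₁ · cos²(15°) = 1.1 · 0.933 = 1.026 mW/cm².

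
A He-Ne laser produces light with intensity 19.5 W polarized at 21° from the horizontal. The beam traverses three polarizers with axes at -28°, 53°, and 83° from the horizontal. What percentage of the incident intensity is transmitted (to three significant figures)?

≈ 0.790%

I₁ = 19.5 W · cos²(49°) = 8.393 W.
I₂ = I₁ · cos²(81°) = 8.393 · 0.02447 = 0.2054 W.
I₃ = I₂ · cos²(30°) = 0.2054 · 0.75 = 0.154 W.
That is 0.79% of the incident intensity.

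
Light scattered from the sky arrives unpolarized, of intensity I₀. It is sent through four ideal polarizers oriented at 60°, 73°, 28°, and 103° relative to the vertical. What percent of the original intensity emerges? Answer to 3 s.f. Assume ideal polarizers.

≈ 1.59%

Unpolarized light through the first polarizer → I₁ = ½ I₀, now polarized at 60°.
I₂ = I₁ cos²(73° − 60°) = 0.5 I₀ · cos²(13°) = 0.4747 I₀.
I₃ = I₂ cos²(28° − 73°) = 0.4747 I₀ · cos²(45°) = 0.2373 I₀.
I₄ = I₃ cos²(103° − 28°) = 0.2373 I₀ · cos²(75°) = 0.0159 I₀.
That is 1.59% of the incident intensity.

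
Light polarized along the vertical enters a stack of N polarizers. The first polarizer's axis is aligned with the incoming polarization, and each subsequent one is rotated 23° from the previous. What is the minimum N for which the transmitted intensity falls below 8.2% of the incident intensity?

N = 17

First polarizer is aligned with the polarization: full transmission.
Each further stage multiplies by cos²(23°) = 0.8473.
After N polarizers: T = 0.8473^(N−1). Require T < 0.082 ⇒ N−1 > ln(0.082)/ln(0.8473) = 15.10, so N−1 ≥ 16 and N = 17.
Check: N=17 gives T = 0.0706 < 0.082; N=16 gives T = 0.08333.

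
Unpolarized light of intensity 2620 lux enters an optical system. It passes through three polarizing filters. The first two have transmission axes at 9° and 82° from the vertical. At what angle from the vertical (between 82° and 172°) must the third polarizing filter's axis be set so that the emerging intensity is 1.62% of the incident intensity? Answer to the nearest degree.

Unpolarized light through the first polarizer → I₁ = ½ I₀, now polarized at 9°.
I₂ = I₁ cos²(82° − 9°) = 0.5 I₀ · cos²(73°) = 0.04274 I₀.
Need I₃/I₀ = 0.0162, so cos²(θ − 82°) = 0.0162 / 0.04274 = 0.379.
θ − 82° = arccos(√0.379) = 52.0°, giving θ ≈ 82 + 52.0 = 134.0°.

θ ≈ 134°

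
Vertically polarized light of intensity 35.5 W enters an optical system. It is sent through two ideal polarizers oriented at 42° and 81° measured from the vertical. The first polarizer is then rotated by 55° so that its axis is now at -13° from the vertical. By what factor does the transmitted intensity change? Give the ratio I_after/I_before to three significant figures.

Before rotation:
By Malus's law, I₁ = I₀ cos²(42° − 0°) = I₀ cos²(42°) = 0.5523 I₀.
I₂ = I₁ cos²(81° − 42°) = 0.5523 I₀ · cos²(39°) = 0.3335 I₀.
After rotation:
I₁ = I₀ cos²(-13° − 0°) = I₀ cos²(13°) = 0.9494 I₀.
Angle between axes 1 and 2: 86°. I₂ = 0.9494 I₀ · cos²(86°) = 0.00462 I₀.
Ratio = 0.00462 / 0.3335 = 0.01385.

I_new/I_old ≈ 0.0139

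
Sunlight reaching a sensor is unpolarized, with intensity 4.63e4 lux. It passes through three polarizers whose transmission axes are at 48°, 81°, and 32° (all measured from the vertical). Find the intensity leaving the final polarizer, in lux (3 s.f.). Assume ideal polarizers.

I ≈ 7010 lux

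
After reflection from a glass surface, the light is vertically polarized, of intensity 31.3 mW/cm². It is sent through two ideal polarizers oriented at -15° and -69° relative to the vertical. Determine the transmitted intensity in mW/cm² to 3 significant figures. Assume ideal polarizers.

I ≈ 10.1 mW/cm²

I₁ = 31.3 mW/cm² · cos²(15°) = 29.2 mW/cm².
I₂ = I₁ · cos²(54°) = 29.2 · 0.3455 = 10.09 mW/cm².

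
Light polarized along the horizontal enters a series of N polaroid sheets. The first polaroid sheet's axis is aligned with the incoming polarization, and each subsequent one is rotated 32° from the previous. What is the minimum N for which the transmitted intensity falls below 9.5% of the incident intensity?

N = 9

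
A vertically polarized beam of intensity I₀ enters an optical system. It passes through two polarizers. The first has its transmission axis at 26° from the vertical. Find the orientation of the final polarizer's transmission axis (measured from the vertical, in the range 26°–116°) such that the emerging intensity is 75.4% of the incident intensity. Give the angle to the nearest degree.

θ ≈ 41°

I₁ = I₀ cos²(26° − 0°) = I₀ cos²(26°) = 0.8078 I₀.
Need I₂/I₀ = 0.754, so cos²(θ − 26°) = 0.754 / 0.8078 = 0.9334.
θ − 26° = arccos(√0.9334) = 15.0°, giving θ ≈ 26 + 15.0 = 41.0°.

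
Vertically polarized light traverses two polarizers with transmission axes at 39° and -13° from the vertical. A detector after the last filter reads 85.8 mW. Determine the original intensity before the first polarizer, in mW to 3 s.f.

I₀ ≈ 375 mW

By Malus's law, I₁ = I₀ cos²(39° − 0°) = I₀ cos²(39°) = 0.604 I₀.
I₂ = I₁ cos²(-13° − 39°) = 0.604 I₀ · cos²(52°) = 0.2289 I₀.
So 85.8 mW = 0.2289 I₀, giving I₀ = 85.8/0.2289 = 374.8 mW.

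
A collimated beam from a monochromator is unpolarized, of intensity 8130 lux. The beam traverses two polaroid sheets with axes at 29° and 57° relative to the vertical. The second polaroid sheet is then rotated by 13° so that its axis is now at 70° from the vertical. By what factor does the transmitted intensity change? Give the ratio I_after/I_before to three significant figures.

Before rotation:
Unpolarized light through the first polarizer → I₁ = ½ I₀, now polarized at 29°.
I₂ = I₁ cos²(57° − 29°) = 0.5 I₀ · cos²(28°) = 0.3898 I₀.
After rotation:
Unpolarized light through the first polarizer → I₁ = ½ I₀, now polarized at 29°.
I₂ = I₁ cos²(70° − 29°) = 0.5 I₀ · cos²(41°) = 0.2848 I₀.
Ratio = 0.2848 / 0.3898 = 0.7306.

I_new/I_old ≈ 0.731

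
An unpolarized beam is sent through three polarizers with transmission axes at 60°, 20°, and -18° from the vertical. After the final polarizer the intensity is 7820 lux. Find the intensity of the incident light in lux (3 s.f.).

I₀ ≈ 4.29e4 lux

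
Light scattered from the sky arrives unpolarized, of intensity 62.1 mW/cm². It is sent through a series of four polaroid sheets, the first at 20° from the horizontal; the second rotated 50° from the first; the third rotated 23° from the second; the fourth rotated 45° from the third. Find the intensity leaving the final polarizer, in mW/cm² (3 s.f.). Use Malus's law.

I ≈ 5.44 mW/cm²

Unpolarized light through the first polarizer → I₁ = 62.1 mW/cm²/2 = 31.05 mW/cm², polarized at 20°.
I₂ = I₁ · cos²(50°) = 31.05 · 0.4132 = 12.83 mW/cm².
I₃ = I₂ · cos²(23°) = 12.83 · 0.8473 = 10.87 mW/cm².
I₄ = I₃ · cos²(45°) = 10.87 · 0.5 = 5.435 mW/cm².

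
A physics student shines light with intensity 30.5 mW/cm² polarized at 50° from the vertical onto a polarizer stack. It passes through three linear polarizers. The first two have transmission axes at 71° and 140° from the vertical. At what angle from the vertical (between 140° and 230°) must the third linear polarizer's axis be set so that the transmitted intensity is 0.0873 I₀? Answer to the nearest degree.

I₁ = I₀ cos²(71° − 50°) = I₀ cos²(21°) = 0.8716 I₀.
I₂ = I₁ cos²(140° − 71°) = 0.8716 I₀ · cos²(69°) = 0.1119 I₀.
Need I₃/I₀ = 0.0873, so cos²(θ − 140°) = 0.0873 / 0.1119 = 0.7799.
θ − 140° = arccos(√0.7799) = 28.0°, giving θ ≈ 140 + 28.0 = 168.0°.

θ ≈ 168°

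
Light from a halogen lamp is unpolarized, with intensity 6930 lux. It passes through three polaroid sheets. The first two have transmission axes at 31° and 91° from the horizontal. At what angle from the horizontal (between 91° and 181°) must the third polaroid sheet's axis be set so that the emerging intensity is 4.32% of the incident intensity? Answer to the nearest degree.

θ ≈ 145°

Unpolarized light through the first polarizer → I₁ = ½ I₀, now polarized at 31°.
I₂ = I₁ cos²(91° − 31°) = 0.5 I₀ · cos²(60°) = 0.125 I₀.
Need I₃/I₀ = 0.0432, so cos²(θ − 91°) = 0.0432 / 0.125 = 0.3456.
θ − 91° = arccos(√0.3456) = 54.0°, giving θ ≈ 91 + 54.0 = 145.0°.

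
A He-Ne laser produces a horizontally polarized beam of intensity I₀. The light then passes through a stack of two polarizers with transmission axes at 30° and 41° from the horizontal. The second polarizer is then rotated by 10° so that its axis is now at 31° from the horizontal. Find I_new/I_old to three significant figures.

Before rotation:
By Malus's law, I₁ = I₀ cos²(30° − 0°) = I₀ cos²(30°) = 0.75 I₀.
I₂ = I₁ cos²(41° − 30°) = 0.75 I₀ · cos²(11°) = 0.7227 I₀.
After rotation:
I₁ = I₀ cos²(30° − 0°) = I₀ cos²(30°) = 0.75 I₀.
I₂ = I₁ cos²(31° − 30°) = 0.75 I₀ · cos²(1°) = 0.7498 I₀.
Ratio = 0.7498 / 0.7227 = 1.037.

I_new/I_old ≈ 1.04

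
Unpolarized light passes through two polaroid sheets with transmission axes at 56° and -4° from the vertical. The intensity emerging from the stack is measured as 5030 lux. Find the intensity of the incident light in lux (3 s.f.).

I₀ ≈ 4.02e4 lux

Unpolarized light through the first polarizer → I₁ = ½ I₀, now polarized at 56°.
I₂ = I₁ cos²(-4° − 56°) = 0.5 I₀ · cos²(60°) = 0.125 I₀.
So 5030 lux = 0.125 I₀, giving I₀ = 5030/0.125 = 4.024e+04 lux.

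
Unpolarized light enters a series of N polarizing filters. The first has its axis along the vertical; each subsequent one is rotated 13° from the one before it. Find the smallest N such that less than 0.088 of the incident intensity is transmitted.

First polarizer halves the unpolarized light: factor 1/2.
Each further stage multiplies by cos²(13°) = 0.9494.
After N polarizers: T = 0.5·0.9494^(N−1). Require T < 0.088 ⇒ N−1 > ln(0.088/0.5)/ln(0.9494) = 33.46, so N−1 ≥ 34 and N = 35.
Check: N=35 gives T = 0.08555 < 0.088; N=34 gives T = 0.09011.

N = 35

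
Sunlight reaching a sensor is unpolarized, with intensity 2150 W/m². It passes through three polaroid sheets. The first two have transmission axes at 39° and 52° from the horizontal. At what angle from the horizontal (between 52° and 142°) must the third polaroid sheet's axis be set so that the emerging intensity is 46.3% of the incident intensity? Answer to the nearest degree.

θ ≈ 61°

Unpolarized light through the first polarizer → I₁ = ½ I₀, now polarized at 39°.
I₂ = I₁ cos²(52° − 39°) = 0.5 I₀ · cos²(13°) = 0.4747 I₀.
Need I₃/I₀ = 0.463, so cos²(θ − 52°) = 0.463 / 0.4747 = 0.9754.
θ − 52° = arccos(√0.9754) = 9.0°, giving θ ≈ 52 + 9.0 = 61.0°.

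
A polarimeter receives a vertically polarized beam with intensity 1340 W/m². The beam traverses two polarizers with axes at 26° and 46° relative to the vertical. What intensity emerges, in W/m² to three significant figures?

I ≈ 956 W/m²

I₁ = 1340 W/m² · cos²(26°) = 1082 W/m².
I₂ = I₁ · cos²(20°) = 1082 · 0.883 = 955.9 W/m².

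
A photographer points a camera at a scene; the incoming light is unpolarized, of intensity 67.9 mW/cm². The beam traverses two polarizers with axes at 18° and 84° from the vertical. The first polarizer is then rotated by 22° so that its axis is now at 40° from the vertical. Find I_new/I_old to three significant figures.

Before rotation:
Unpolarized light through the first polarizer → I₁ = ½ I₀, now polarized at 18°.
I₂ = I₁ cos²(84° − 18°) = 0.5 I₀ · cos²(66°) = 0.08272 I₀.
After rotation:
Unpolarized light through the first polarizer → I₁ = ½ I₀, now polarized at 40°.
I₂ = I₁ cos²(84° − 40°) = 0.5 I₀ · cos²(44°) = 0.2587 I₀.
Ratio = 0.2587 / 0.08272 = 3.128.

I_new/I_old ≈ 3.13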